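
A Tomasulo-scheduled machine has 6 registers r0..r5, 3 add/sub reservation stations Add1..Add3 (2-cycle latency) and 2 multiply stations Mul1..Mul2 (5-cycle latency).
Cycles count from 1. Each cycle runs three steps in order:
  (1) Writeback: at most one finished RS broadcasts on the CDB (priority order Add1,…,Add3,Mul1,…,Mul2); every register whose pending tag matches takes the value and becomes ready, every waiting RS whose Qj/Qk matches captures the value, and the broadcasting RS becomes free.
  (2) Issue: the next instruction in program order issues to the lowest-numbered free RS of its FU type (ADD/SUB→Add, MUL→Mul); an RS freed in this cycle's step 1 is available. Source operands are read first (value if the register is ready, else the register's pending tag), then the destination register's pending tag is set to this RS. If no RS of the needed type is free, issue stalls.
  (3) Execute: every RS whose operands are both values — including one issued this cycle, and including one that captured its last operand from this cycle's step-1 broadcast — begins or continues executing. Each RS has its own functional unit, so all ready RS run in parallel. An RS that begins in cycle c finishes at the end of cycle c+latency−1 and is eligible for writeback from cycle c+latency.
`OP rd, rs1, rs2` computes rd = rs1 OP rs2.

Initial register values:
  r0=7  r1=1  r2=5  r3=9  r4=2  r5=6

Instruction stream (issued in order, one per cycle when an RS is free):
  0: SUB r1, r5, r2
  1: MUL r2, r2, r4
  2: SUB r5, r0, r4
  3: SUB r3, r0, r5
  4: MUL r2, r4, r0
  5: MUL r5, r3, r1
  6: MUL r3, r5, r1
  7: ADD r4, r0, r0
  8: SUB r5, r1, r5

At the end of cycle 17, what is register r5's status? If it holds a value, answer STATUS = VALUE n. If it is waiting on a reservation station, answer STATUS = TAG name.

STATUS = VALUE -1

cycle 1: issue SUB r1<-Add1 // r0:7,r1:Add1,r2:5,r3:9,r4:2,r5:6
cycle 2: issue MUL r2<-Mul1 // r0:7,r1:Add1,r2:Mul1,r3:9,r4:2,r5:6
cycle 3: CDB Add1=1; issue SUB r5<-Add1 // r0:7,r1:1,r2:Mul1,r3:9,r4:2,r5:Add1
cycle 4: issue SUB r3<-Add2 // r0:7,r1:1,r2:Mul1,r3:Add2,r4:2,r5:Add1
cycle 5: CDB Add1=5; issue MUL r2<-Mul2 // r0:7,r1:1,r2:Mul2,r3:Add2,r4:2,r5:5
cycle 6: stall // r0:7,r1:1,r2:Mul2,r3:Add2,r4:2,r5:5
cycle 7: CDB Add2=2; stall // r0:7,r1:1,r2:Mul2,r3:2,r4:2,r5:5
cycle 8: CDB Mul1=10; issue MUL r5<-Mul1 // r0:7,r1:1,r2:Mul2,r3:2,r4:2,r5:Mul1
cycle 9: stall // r0:7,r1:1,r2:Mul2,r3:2,r4:2,r5:Mul1
cycle 10: CDB Mul2=14; issue MUL r3<-Mul2 // r0:7,r1:1,r2:14,r3:Mul2,r4:2,r5:Mul1
cycle 11: issue ADD r4<-Add1 // r0:7,r1:1,r2:14,r3:Mul2,r4:Add1,r5:Mul1
cycle 12: issue SUB r5<-Add2 // r0:7,r1:1,r2:14,r3:Mul2,r4:Add1,r5:Add2
cycle 13: CDB Add1=14 // r0:7,r1:1,r2:14,r3:Mul2,r4:14,r5:Add2
cycle 14: CDB Mul1=2 // r0:7,r1:1,r2:14,r3:Mul2,r4:14,r5:Add2
cycle 15: - // r0:7,r1:1,r2:14,r3:Mul2,r4:14,r5:Add2
cycle 16: CDB Add2=-1 // r0:7,r1:1,r2:14,r3:Mul2,r4:14,r5:-1
cycle 17: - // r0:7,r1:1,r2:14,r3:Mul2,r4:14,r5:-1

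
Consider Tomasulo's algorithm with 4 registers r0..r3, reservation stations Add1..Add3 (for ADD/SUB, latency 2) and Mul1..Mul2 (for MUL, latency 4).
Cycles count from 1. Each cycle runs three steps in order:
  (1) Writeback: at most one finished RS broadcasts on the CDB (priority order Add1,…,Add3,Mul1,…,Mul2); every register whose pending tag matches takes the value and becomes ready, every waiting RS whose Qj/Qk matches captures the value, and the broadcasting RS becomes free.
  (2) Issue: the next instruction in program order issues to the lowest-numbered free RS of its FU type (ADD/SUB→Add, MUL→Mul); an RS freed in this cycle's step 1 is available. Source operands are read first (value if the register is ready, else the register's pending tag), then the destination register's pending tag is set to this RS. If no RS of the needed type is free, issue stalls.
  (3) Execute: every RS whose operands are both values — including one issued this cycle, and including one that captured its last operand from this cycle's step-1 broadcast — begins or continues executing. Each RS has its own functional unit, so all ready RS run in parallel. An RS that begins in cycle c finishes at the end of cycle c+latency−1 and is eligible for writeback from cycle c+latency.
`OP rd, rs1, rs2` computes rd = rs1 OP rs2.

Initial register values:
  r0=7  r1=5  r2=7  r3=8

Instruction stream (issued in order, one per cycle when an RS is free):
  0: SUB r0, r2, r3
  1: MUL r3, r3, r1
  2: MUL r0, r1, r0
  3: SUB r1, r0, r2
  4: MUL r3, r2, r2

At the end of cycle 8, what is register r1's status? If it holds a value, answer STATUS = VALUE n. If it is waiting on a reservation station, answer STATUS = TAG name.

c1: issue SUB r0<-Add1 | r0:Add1,r1:5,r2:7,r3:8
c2: issue MUL r3<-Mul1 | r0:Add1,r1:5,r2:7,r3:Mul1
c3: CDB Add1=-1; issue MUL r0<-Mul2 | r0:Mul2,r1:5,r2:7,r3:Mul1
c4: issue SUB r1<-Add1 | r0:Mul2,r1:Add1,r2:7,r3:Mul1
c5: stall | r0:Mul2,r1:Add1,r2:7,r3:Mul1
c6: CDB Mul1=40; issue MUL r3<-Mul1 | r0:Mul2,r1:Add1,r2:7,r3:Mul1
c7: CDB Mul2=-5 | r0:-5,r1:Add1,r2:7,r3:Mul1
c8: - | r0:-5,r1:Add1,r2:7,r3:Mul1

STATUS = TAG Add1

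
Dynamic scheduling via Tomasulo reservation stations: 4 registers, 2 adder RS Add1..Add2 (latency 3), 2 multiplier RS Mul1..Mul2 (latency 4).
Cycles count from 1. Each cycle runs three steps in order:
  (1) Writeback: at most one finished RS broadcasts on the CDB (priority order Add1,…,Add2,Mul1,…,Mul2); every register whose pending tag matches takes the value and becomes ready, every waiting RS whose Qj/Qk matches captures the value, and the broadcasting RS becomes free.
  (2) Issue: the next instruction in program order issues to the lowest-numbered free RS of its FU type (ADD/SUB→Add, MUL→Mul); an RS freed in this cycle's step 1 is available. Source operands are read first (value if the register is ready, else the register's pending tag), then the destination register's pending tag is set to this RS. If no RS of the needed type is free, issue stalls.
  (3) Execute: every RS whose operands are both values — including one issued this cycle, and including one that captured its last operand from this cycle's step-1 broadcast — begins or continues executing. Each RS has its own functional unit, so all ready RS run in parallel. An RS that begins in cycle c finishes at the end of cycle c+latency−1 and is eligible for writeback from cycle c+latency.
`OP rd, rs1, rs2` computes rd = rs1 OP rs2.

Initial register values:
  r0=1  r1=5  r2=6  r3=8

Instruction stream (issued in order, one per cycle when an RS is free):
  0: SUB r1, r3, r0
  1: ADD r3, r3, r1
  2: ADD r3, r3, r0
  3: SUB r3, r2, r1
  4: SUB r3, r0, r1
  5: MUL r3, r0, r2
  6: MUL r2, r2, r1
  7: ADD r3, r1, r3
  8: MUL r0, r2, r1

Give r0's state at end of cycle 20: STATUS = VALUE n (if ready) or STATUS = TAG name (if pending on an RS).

STATUS = VALUE 294

cycle 1: issue SUB r1<-Add1 // r0:1,r1:Add1,r2:6,r3:8
cycle 2: issue ADD r3<-Add2 // r0:1,r1:Add1,r2:6,r3:Add2
cycle 3: stall // r0:1,r1:Add1,r2:6,r3:Add2
cycle 4: CDB Add1=7; issue ADD r3<-Add1 // r0:1,r1:7,r2:6,r3:Add1
cycle 5: stall // r0:1,r1:7,r2:6,r3:Add1
cycle 6: stall // r0:1,r1:7,r2:6,r3:Add1
cycle 7: CDB Add2=15; issue SUB r3<-Add2 // r0:1,r1:7,r2:6,r3:Add2
cycle 8: stall // r0:1,r1:7,r2:6,r3:Add2
cycle 9: stall // r0:1,r1:7,r2:6,r3:Add2
cycle 10: CDB Add1=16; issue SUB r3<-Add1 // r0:1,r1:7,r2:6,r3:Add1
cycle 11: CDB Add2=-1; issue MUL r3<-Mul1 // r0:1,r1:7,r2:6,r3:Mul1
cycle 12: issue MUL r2<-Mul2 // r0:1,r1:7,r2:Mul2,r3:Mul1
cycle 13: CDB Add1=-6; issue ADD r3<-Add1 // r0:1,r1:7,r2:Mul2,r3:Add1
cycle 14: stall // r0:1,r1:7,r2:Mul2,r3:Add1
cycle 15: CDB Mul1=6; issue MUL r0<-Mul1 // r0:Mul1,r1:7,r2:Mul2,r3:Add1
cycle 16: CDB Mul2=42 // r0:Mul1,r1:7,r2:42,r3:Add1
cycle 17: - // r0:Mul1,r1:7,r2:42,r3:Add1
cycle 18: CDB Add1=13 // r0:Mul1,r1:7,r2:42,r3:13
cycle 19: - // r0:Mul1,r1:7,r2:42,r3:13
cycle 20: CDB Mul1=294 // r0:294,r1:7,r2:42,r3:13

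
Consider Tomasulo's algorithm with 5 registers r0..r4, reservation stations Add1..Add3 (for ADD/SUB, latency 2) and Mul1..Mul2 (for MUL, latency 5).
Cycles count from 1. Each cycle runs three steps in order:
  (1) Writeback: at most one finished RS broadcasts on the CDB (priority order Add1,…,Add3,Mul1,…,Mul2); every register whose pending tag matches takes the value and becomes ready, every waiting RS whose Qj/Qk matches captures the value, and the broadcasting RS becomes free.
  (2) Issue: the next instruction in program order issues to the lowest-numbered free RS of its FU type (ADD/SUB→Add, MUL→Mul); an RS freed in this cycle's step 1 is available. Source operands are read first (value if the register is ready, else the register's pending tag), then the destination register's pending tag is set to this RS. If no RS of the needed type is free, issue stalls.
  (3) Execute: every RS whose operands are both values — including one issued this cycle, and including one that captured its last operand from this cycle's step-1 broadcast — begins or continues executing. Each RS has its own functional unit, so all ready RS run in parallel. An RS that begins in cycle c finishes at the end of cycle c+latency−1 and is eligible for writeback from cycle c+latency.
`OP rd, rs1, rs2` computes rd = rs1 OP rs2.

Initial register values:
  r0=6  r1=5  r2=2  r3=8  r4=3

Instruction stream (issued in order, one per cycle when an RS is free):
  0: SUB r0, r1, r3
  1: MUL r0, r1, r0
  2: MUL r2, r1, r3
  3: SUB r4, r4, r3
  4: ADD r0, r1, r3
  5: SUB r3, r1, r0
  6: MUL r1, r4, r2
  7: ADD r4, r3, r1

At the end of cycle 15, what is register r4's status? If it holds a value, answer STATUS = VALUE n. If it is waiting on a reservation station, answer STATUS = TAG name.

  c1: issue SUB r0<-Add1  regs: r0:Add1,r1:5,r2:2,r3:8,r4:3
  c2: issue MUL r0<-Mul1  regs: r0:Mul1,r1:5,r2:2,r3:8,r4:3
  c3: CDB Add1=-3; issue MUL r2<-Mul2  regs: r0:Mul1,r1:5,r2:Mul2,r3:8,r4:3
  c4: issue SUB r4<-Add1  regs: r0:Mul1,r1:5,r2:Mul2,r3:8,r4:Add1
  c5: issue ADD r0<-Add2  regs: r0:Add2,r1:5,r2:Mul2,r3:8,r4:Add1
  c6: CDB Add1=-5; issue SUB r3<-Add1  regs: r0:Add2,r1:5,r2:Mul2,r3:Add1,r4:-5
  c7: CDB Add2=13; stall  regs: r0:13,r1:5,r2:Mul2,r3:Add1,r4:-5
  c8: CDB Mul1=-15; issue MUL r1<-Mul1  regs: r0:13,r1:Mul1,r2:Mul2,r3:Add1,r4:-5
  c9: CDB Add1=-8; issue ADD r4<-Add1  regs: r0:13,r1:Mul1,r2:Mul2,r3:-8,r4:Add1
  c10: CDB Mul2=40  regs: r0:13,r1:Mul1,r2:40,r3:-8,r4:Add1
  c11: -  regs: r0:13,r1:Mul1,r2:40,r3:-8,r4:Add1
  c12: -  regs: r0:13,r1:Mul1,r2:40,r3:-8,r4:Add1
  c13: -  regs: r0:13,r1:Mul1,r2:40,r3:-8,r4:Add1
  c14: -  regs: r0:13,r1:Mul1,r2:40,r3:-8,r4:Add1
  c15: CDB Mul1=-200  regs: r0:13,r1:-200,r2:40,r3:-8,r4:Add1

STATUS = TAG Add1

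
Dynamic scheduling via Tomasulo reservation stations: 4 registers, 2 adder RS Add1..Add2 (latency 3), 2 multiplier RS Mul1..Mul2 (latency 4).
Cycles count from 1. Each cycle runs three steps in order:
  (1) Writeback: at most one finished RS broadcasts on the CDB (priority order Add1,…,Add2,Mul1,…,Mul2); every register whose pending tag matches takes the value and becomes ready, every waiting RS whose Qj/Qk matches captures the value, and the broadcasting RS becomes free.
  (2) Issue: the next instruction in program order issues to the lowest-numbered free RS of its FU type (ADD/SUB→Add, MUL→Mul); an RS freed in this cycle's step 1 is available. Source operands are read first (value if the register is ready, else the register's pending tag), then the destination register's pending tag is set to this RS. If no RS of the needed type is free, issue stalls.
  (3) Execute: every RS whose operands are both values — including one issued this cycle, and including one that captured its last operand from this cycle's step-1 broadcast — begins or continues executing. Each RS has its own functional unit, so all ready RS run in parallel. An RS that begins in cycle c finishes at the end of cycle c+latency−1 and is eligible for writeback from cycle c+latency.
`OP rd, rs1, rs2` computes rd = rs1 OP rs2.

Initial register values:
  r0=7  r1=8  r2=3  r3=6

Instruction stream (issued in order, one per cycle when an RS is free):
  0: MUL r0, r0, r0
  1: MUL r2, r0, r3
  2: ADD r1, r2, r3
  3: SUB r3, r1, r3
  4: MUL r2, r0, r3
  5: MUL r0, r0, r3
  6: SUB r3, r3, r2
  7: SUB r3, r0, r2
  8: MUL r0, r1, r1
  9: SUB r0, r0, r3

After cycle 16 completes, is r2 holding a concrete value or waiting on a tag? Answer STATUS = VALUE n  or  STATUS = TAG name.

STATUS = TAG Mul1

  c1: issue MUL r0<-Mul1  regs: r0:Mul1,r1:8,r2:3,r3:6
  c2: issue MUL r2<-Mul2  regs: r0:Mul1,r1:8,r2:Mul2,r3:6
  c3: issue ADD r1<-Add1  regs: r0:Mul1,r1:Add1,r2:Mul2,r3:6
  c4: issue SUB r3<-Add2  regs: r0:Mul1,r1:Add1,r2:Mul2,r3:Add2
  c5: CDB Mul1=49; issue MUL r2<-Mul1  regs: r0:49,r1:Add1,r2:Mul1,r3:Add2
  c6: stall  regs: r0:49,r1:Add1,r2:Mul1,r3:Add2
  c7: stall  regs: r0:49,r1:Add1,r2:Mul1,r3:Add2
  c8: stall  regs: r0:49,r1:Add1,r2:Mul1,r3:Add2
  c9: CDB Mul2=294; issue MUL r0<-Mul2  regs: r0:Mul2,r1:Add1,r2:Mul1,r3:Add2
  c10: stall  regs: r0:Mul2,r1:Add1,r2:Mul1,r3:Add2
  c11: stall  regs: r0:Mul2,r1:Add1,r2:Mul1,r3:Add2
  c12: CDB Add1=300; issue SUB r3<-Add1  regs: r0:Mul2,r1:300,r2:Mul1,r3:Add1
  c13: stall  regs: r0:Mul2,r1:300,r2:Mul1,r3:Add1
  c14: stall  regs: r0:Mul2,r1:300,r2:Mul1,r3:Add1
  c15: CDB Add2=294; issue SUB r3<-Add2  regs: r0:Mul2,r1:300,r2:Mul1,r3:Add2
  c16: stall  regs: r0:Mul2,r1:300,r2:Mul1,r3:Add2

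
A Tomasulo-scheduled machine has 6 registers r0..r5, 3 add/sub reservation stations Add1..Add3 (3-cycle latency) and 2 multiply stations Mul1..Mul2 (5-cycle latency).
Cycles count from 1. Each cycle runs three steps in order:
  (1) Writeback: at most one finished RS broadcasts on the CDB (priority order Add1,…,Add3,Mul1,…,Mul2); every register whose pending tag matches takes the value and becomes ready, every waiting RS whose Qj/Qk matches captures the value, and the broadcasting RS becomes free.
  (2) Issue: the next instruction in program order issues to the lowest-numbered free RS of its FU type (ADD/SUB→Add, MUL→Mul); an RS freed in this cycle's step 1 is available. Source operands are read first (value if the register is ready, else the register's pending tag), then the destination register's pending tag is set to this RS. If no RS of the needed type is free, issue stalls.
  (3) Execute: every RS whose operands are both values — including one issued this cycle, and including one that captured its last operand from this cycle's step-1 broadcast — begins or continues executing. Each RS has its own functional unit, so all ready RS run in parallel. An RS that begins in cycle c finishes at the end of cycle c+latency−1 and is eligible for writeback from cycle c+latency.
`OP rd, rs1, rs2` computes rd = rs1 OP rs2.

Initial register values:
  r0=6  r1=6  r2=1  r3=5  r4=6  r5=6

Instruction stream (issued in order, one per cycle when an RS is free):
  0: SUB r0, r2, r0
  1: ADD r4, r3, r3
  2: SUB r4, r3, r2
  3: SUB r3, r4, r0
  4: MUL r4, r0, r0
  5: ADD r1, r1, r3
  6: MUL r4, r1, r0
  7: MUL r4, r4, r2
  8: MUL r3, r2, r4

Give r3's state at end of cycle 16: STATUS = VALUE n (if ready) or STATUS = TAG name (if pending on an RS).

STATUS = VALUE 9

c1: issue SUB r0<-Add1 | r0:Add1,r1:6,r2:1,r3:5,r4:6,r5:6
c2: issue ADD r4<-Add2 | r0:Add1,r1:6,r2:1,r3:5,r4:Add2,r5:6
c3: issue SUB r4<-Add3 | r0:Add1,r1:6,r2:1,r3:5,r4:Add3,r5:6
c4: CDB Add1=-5; issue SUB r3<-Add1 | r0:-5,r1:6,r2:1,r3:Add1,r4:Add3,r5:6
c5: CDB Add2=10; issue MUL r4<-Mul1 | r0:-5,r1:6,r2:1,r3:Add1,r4:Mul1,r5:6
c6: CDB Add3=4; issue ADD r1<-Add2 | r0:-5,r1:Add2,r2:1,r3:Add1,r4:Mul1,r5:6
c7: issue MUL r4<-Mul2 | r0:-5,r1:Add2,r2:1,r3:Add1,r4:Mul2,r5:6
c8: stall | r0:-5,r1:Add2,r2:1,r3:Add1,r4:Mul2,r5:6
c9: CDB Add1=9; stall | r0:-5,r1:Add2,r2:1,r3:9,r4:Mul2,r5:6
c10: CDB Mul1=25; issue MUL r4<-Mul1 | r0:-5,r1:Add2,r2:1,r3:9,r4:Mul1,r5:6
c11: stall | r0:-5,r1:Add2,r2:1,r3:9,r4:Mul1,r5:6
c12: CDB Add2=15; stall | r0:-5,r1:15,r2:1,r3:9,r4:Mul1,r5:6
c13: stall | r0:-5,r1:15,r2:1,r3:9,r4:Mul1,r5:6
c14: stall | r0:-5,r1:15,r2:1,r3:9,r4:Mul1,r5:6
c15: stall | r0:-5,r1:15,r2:1,r3:9,r4:Mul1,r5:6
c16: stall | r0:-5,r1:15,r2:1,r3:9,r4:Mul1,r5:6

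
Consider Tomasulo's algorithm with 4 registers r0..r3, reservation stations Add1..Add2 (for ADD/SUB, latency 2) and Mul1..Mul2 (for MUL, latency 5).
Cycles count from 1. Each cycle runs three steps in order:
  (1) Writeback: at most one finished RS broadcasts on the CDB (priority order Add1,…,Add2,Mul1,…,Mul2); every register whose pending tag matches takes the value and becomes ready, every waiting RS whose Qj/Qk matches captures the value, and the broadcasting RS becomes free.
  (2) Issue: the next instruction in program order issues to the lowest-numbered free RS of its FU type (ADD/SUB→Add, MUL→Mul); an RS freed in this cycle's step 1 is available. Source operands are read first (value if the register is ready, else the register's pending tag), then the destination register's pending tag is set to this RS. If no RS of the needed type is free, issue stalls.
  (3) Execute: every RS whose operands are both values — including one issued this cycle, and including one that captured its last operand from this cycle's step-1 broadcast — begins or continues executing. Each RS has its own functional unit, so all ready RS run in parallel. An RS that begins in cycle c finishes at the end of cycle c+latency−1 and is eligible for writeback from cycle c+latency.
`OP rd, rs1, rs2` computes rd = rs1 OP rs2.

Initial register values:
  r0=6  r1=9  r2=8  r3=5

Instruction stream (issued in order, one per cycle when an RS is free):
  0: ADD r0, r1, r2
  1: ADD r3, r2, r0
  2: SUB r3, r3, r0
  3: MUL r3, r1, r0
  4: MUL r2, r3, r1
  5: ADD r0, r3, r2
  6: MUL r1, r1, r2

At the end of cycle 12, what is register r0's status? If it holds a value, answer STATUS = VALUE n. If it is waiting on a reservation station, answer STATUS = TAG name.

STATUS = TAG Add2

c1: issue ADD r0<-Add1 | r0:Add1,r1:9,r2:8,r3:5
c2: issue ADD r3<-Add2 | r0:Add1,r1:9,r2:8,r3:Add2
c3: CDB Add1=17; issue SUB r3<-Add1 | r0:17,r1:9,r2:8,r3:Add1
c4: issue MUL r3<-Mul1 | r0:17,r1:9,r2:8,r3:Mul1
c5: CDB Add2=25; issue MUL r2<-Mul2 | r0:17,r1:9,r2:Mul2,r3:Mul1
c6: issue ADD r0<-Add2 | r0:Add2,r1:9,r2:Mul2,r3:Mul1
c7: CDB Add1=8; stall | r0:Add2,r1:9,r2:Mul2,r3:Mul1
c8: stall | r0:Add2,r1:9,r2:Mul2,r3:Mul1
c9: CDB Mul1=153; issue MUL r1<-Mul1 | r0:Add2,r1:Mul1,r2:Mul2,r3:153
c10: - | r0:Add2,r1:Mul1,r2:Mul2,r3:153
c11: - | r0:Add2,r1:Mul1,r2:Mul2,r3:153
c12: - | r0:Add2,r1:Mul1,r2:Mul2,r3:153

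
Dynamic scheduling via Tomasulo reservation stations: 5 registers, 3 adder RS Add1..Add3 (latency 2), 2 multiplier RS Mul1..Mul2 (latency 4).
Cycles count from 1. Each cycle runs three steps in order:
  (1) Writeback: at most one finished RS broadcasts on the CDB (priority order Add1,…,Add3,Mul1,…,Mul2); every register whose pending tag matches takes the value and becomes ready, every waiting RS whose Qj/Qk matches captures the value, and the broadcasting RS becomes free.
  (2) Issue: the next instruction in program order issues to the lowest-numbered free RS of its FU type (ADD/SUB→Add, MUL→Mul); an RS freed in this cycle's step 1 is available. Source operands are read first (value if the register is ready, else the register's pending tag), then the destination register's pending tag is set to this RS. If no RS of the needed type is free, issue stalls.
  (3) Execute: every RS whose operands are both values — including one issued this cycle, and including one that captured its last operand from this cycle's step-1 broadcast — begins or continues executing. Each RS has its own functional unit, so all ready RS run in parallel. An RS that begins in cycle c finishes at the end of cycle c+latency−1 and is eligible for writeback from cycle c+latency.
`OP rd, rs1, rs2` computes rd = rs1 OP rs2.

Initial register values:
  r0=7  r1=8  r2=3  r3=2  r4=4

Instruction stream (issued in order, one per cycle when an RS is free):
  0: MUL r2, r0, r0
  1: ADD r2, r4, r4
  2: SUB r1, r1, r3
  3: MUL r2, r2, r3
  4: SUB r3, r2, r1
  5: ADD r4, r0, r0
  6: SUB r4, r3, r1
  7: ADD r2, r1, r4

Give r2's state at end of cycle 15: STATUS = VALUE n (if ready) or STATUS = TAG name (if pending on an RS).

  c1: issue MUL r2<-Mul1  regs: r0:7,r1:8,r2:Mul1,r3:2,r4:4
  c2: issue ADD r2<-Add1  regs: r0:7,r1:8,r2:Add1,r3:2,r4:4
  c3: issue SUB r1<-Add2  regs: r0:7,r1:Add2,r2:Add1,r3:2,r4:4
  c4: CDB Add1=8; issue MUL r2<-Mul2  regs: r0:7,r1:Add2,r2:Mul2,r3:2,r4:4
  c5: CDB Add2=6; issue SUB r3<-Add1  regs: r0:7,r1:6,r2:Mul2,r3:Add1,r4:4
  c6: CDB Mul1=49; issue ADD r4<-Add2  regs: r0:7,r1:6,r2:Mul2,r3:Add1,r4:Add2
  c7: issue SUB r4<-Add3  regs: r0:7,r1:6,r2:Mul2,r3:Add1,r4:Add3
  c8: CDB Add2=14; issue ADD r2<-Add2  regs: r0:7,r1:6,r2:Add2,r3:Add1,r4:Add3
  c9: CDB Mul2=16  regs: r0:7,r1:6,r2:Add2,r3:Add1,r4:Add3
  c10: -  regs: r0:7,r1:6,r2:Add2,r3:Add1,r4:Add3
  c11: CDB Add1=10  regs: r0:7,r1:6,r2:Add2,r3:10,r4:Add3
  c12: -  regs: r0:7,r1:6,r2:Add2,r3:10,r4:Add3
  c13: CDB Add3=4  regs: r0:7,r1:6,r2:Add2,r3:10,r4:4
  c14: -  regs: r0:7,r1:6,r2:Add2,r3:10,r4:4
  c15: CDB Add2=10  regs: r0:7,r1:6,r2:10,r3:10,r4:4

STATUS = VALUE 10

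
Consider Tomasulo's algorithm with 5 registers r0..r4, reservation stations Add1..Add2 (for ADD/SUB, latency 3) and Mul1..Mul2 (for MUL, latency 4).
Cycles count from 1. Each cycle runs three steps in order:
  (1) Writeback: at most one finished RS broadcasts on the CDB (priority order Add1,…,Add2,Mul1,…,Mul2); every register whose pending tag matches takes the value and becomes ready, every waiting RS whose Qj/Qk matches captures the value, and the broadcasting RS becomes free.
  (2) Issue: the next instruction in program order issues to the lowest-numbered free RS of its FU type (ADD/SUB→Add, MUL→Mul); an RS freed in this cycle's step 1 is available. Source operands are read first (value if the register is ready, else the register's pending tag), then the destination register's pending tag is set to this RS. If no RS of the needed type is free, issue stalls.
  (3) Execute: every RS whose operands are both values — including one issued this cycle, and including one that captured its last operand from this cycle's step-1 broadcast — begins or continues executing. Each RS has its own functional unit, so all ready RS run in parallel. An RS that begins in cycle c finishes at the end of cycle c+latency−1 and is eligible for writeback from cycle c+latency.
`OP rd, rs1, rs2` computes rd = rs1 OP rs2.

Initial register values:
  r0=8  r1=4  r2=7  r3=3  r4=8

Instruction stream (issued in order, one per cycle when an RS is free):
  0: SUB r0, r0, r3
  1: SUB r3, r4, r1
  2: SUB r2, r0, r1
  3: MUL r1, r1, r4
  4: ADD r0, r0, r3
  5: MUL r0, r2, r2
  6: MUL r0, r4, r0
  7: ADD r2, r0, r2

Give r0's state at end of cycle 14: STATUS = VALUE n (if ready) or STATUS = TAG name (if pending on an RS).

cycle 1: issue SUB r0<-Add1 // r0:Add1,r1:4,r2:7,r3:3,r4:8
cycle 2: issue SUB r3<-Add2 // r0:Add1,r1:4,r2:7,r3:Add2,r4:8
cycle 3: stall // r0:Add1,r1:4,r2:7,r3:Add2,r4:8
cycle 4: CDB Add1=5; issue SUB r2<-Add1 // r0:5,r1:4,r2:Add1,r3:Add2,r4:8
cycle 5: CDB Add2=4; issue MUL r1<-Mul1 // r0:5,r1:Mul1,r2:Add1,r3:4,r4:8
cycle 6: issue ADD r0<-Add2 // r0:Add2,r1:Mul1,r2:Add1,r3:4,r4:8
cycle 7: CDB Add1=1; issue MUL r0<-Mul2 // r0:Mul2,r1:Mul1,r2:1,r3:4,r4:8
cycle 8: stall // r0:Mul2,r1:Mul1,r2:1,r3:4,r4:8
cycle 9: CDB Add2=9; stall // r0:Mul2,r1:Mul1,r2:1,r3:4,r4:8
cycle 10: CDB Mul1=32; issue MUL r0<-Mul1 // r0:Mul1,r1:32,r2:1,r3:4,r4:8
cycle 11: CDB Mul2=1; issue ADD r2<-Add1 // r0:Mul1,r1:32,r2:Add1,r3:4,r4:8
cycle 12: - // r0:Mul1,r1:32,r2:Add1,r3:4,r4:8
cycle 13: - // r0:Mul1,r1:32,r2:Add1,r3:4,r4:8
cycle 14: - // r0:Mul1,r1:32,r2:Add1,r3:4,r4:8

STATUS = TAG Mul1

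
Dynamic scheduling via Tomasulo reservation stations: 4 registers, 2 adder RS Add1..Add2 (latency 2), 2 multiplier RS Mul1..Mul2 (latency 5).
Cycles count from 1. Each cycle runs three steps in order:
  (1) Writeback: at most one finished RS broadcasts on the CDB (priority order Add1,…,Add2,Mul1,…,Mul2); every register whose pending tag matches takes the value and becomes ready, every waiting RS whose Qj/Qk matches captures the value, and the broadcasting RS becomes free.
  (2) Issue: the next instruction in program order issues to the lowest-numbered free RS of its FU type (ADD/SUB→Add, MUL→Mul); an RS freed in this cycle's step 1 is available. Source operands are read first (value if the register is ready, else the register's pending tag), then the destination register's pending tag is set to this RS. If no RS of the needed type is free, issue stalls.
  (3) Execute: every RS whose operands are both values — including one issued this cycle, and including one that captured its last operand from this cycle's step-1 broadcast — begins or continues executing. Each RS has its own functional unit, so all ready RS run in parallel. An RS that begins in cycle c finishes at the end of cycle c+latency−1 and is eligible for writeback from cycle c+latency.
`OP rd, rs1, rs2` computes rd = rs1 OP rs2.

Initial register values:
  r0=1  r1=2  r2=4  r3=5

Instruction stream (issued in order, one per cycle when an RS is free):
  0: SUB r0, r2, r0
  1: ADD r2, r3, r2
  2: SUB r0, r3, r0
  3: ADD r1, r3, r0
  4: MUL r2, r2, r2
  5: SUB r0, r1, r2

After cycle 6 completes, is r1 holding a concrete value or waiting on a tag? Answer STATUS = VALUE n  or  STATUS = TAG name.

  c1: issue SUB r0<-Add1  regs: r0:Add1,r1:2,r2:4,r3:5
  c2: issue ADD r2<-Add2  regs: r0:Add1,r1:2,r2:Add2,r3:5
  c3: CDB Add1=3; issue SUB r0<-Add1  regs: r0:Add1,r1:2,r2:Add2,r3:5
  c4: CDB Add2=9; issue ADD r1<-Add2  regs: r0:Add1,r1:Add2,r2:9,r3:5
  c5: CDB Add1=2; issue MUL r2<-Mul1  regs: r0:2,r1:Add2,r2:Mul1,r3:5
  c6: issue SUB r0<-Add1  regs: r0:Add1,r1:Add2,r2:Mul1,r3:5

STATUS = TAG Add2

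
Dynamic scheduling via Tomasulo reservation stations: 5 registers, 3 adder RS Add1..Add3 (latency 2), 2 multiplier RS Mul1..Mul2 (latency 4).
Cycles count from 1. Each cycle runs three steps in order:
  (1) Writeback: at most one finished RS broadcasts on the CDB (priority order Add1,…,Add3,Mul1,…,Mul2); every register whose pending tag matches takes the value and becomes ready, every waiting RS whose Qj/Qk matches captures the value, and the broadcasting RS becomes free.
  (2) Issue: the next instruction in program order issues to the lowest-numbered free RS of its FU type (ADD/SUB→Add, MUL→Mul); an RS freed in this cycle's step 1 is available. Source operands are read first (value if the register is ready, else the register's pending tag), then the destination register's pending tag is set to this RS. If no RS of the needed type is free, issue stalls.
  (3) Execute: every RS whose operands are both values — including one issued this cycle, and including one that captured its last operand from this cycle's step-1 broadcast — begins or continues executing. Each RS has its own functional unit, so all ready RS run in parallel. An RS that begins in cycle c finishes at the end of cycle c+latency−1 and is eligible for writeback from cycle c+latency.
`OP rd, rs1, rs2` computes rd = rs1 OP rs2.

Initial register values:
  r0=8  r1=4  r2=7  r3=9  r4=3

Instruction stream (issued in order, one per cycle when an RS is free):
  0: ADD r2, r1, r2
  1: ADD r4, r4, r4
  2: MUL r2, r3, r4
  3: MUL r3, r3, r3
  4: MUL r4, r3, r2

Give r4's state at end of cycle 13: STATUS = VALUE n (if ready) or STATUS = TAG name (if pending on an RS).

STATUS = VALUE 4374

c1: issue ADD r2<-Add1 | r0:8,r1:4,r2:Add1,r3:9,r4:3
c2: issue ADD r4<-Add2 | r0:8,r1:4,r2:Add1,r3:9,r4:Add2
c3: CDB Add1=11; issue MUL r2<-Mul1 | r0:8,r1:4,r2:Mul1,r3:9,r4:Add2
c4: CDB Add2=6; issue MUL r3<-Mul2 | r0:8,r1:4,r2:Mul1,r3:Mul2,r4:6
c5: stall | r0:8,r1:4,r2:Mul1,r3:Mul2,r4:6
c6: stall | r0:8,r1:4,r2:Mul1,r3:Mul2,r4:6
c7: stall | r0:8,r1:4,r2:Mul1,r3:Mul2,r4:6
c8: CDB Mul1=54; issue MUL r4<-Mul1 | r0:8,r1:4,r2:54,r3:Mul2,r4:Mul1
c9: CDB Mul2=81 | r0:8,r1:4,r2:54,r3:81,r4:Mul1
c10: - | r0:8,r1:4,r2:54,r3:81,r4:Mul1
c11: - | r0:8,r1:4,r2:54,r3:81,r4:Mul1
c12: - | r0:8,r1:4,r2:54,r3:81,r4:Mul1
c13: CDB Mul1=4374 | r0:8,r1:4,r2:54,r3:81,r4:4374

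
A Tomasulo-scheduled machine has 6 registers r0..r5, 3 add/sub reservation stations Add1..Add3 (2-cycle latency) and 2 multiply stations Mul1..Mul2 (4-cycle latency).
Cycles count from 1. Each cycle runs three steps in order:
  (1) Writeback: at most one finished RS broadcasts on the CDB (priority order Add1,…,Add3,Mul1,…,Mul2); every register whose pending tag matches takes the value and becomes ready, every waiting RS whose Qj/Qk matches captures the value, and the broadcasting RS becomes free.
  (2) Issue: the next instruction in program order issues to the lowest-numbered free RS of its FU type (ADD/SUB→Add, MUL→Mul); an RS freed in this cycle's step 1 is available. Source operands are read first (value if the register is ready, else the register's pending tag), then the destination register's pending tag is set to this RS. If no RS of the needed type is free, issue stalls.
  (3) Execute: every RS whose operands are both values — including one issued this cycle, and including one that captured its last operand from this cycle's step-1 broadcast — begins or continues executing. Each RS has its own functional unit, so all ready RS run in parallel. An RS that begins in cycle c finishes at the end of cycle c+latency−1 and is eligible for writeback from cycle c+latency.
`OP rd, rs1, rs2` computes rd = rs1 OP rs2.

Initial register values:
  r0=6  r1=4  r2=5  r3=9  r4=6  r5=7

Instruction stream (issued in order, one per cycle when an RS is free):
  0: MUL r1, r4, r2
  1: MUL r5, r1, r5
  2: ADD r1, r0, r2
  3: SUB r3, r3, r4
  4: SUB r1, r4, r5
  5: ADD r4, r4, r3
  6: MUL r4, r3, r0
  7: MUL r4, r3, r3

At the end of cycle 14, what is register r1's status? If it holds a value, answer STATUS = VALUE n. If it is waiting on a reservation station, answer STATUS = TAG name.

c1: issue MUL r1<-Mul1 | r0:6,r1:Mul1,r2:5,r3:9,r4:6,r5:7
c2: issue MUL r5<-Mul2 | r0:6,r1:Mul1,r2:5,r3:9,r4:6,r5:Mul2
c3: issue ADD r1<-Add1 | r0:6,r1:Add1,r2:5,r3:9,r4:6,r5:Mul2
c4: issue SUB r3<-Add2 | r0:6,r1:Add1,r2:5,r3:Add2,r4:6,r5:Mul2
c5: CDB Add1=11; issue SUB r1<-Add1 | r0:6,r1:Add1,r2:5,r3:Add2,r4:6,r5:Mul2
c6: CDB Add2=3; issue ADD r4<-Add2 | r0:6,r1:Add1,r2:5,r3:3,r4:Add2,r5:Mul2
c7: CDB Mul1=30; issue MUL r4<-Mul1 | r0:6,r1:Add1,r2:5,r3:3,r4:Mul1,r5:Mul2
c8: CDB Add2=9; stall | r0:6,r1:Add1,r2:5,r3:3,r4:Mul1,r5:Mul2
c9: stall | r0:6,r1:Add1,r2:5,r3:3,r4:Mul1,r5:Mul2
c10: stall | r0:6,r1:Add1,r2:5,r3:3,r4:Mul1,r5:Mul2
c11: CDB Mul1=18; issue MUL r4<-Mul1 | r0:6,r1:Add1,r2:5,r3:3,r4:Mul1,r5:Mul2
c12: CDB Mul2=210 | r0:6,r1:Add1,r2:5,r3:3,r4:Mul1,r5:210
c13: - | r0:6,r1:Add1,r2:5,r3:3,r4:Mul1,r5:210
c14: CDB Add1=-204 | r0:6,r1:-204,r2:5,r3:3,r4:Mul1,r5:210

STATUS = VALUE -204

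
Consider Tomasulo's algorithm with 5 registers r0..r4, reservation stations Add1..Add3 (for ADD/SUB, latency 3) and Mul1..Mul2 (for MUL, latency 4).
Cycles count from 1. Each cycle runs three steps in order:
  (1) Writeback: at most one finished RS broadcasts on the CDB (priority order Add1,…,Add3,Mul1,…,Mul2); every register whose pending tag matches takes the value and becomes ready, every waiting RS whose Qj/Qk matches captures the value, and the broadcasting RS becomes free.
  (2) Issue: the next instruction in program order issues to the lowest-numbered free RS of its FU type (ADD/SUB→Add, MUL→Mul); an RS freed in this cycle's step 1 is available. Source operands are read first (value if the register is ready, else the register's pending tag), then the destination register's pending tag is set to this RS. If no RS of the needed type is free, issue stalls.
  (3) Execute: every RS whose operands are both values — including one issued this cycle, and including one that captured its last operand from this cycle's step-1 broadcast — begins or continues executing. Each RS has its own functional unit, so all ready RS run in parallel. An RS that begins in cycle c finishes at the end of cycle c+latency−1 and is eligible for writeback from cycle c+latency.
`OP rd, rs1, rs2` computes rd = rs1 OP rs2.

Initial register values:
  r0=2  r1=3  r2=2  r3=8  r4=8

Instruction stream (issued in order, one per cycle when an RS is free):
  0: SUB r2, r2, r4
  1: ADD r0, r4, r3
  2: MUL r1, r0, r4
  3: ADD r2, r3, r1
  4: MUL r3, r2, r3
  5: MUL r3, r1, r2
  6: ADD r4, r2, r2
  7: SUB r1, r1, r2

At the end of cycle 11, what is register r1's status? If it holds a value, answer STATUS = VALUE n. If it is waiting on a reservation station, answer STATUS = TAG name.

c1: issue SUB r2<-Add1 | r0:2,r1:3,r2:Add1,r3:8,r4:8
c2: issue ADD r0<-Add2 | r0:Add2,r1:3,r2:Add1,r3:8,r4:8
c3: issue MUL r1<-Mul1 | r0:Add2,r1:Mul1,r2:Add1,r3:8,r4:8
c4: CDB Add1=-6; issue ADD r2<-Add1 | r0:Add2,r1:Mul1,r2:Add1,r3:8,r4:8
c5: CDB Add2=16; issue MUL r3<-Mul2 | r0:16,r1:Mul1,r2:Add1,r3:Mul2,r4:8
c6: stall | r0:16,r1:Mul1,r2:Add1,r3:Mul2,r4:8
c7: stall | r0:16,r1:Mul1,r2:Add1,r3:Mul2,r4:8
c8: stall | r0:16,r1:Mul1,r2:Add1,r3:Mul2,r4:8
c9: CDB Mul1=128; issue MUL r3<-Mul1 | r0:16,r1:128,r2:Add1,r3:Mul1,r4:8
c10: issue ADD r4<-Add2 | r0:16,r1:128,r2:Add1,r3:Mul1,r4:Add2
c11: issue SUB r1<-Add3 | r0:16,r1:Add3,r2:Add1,r3:Mul1,r4:Add2

STATUS = TAG Add3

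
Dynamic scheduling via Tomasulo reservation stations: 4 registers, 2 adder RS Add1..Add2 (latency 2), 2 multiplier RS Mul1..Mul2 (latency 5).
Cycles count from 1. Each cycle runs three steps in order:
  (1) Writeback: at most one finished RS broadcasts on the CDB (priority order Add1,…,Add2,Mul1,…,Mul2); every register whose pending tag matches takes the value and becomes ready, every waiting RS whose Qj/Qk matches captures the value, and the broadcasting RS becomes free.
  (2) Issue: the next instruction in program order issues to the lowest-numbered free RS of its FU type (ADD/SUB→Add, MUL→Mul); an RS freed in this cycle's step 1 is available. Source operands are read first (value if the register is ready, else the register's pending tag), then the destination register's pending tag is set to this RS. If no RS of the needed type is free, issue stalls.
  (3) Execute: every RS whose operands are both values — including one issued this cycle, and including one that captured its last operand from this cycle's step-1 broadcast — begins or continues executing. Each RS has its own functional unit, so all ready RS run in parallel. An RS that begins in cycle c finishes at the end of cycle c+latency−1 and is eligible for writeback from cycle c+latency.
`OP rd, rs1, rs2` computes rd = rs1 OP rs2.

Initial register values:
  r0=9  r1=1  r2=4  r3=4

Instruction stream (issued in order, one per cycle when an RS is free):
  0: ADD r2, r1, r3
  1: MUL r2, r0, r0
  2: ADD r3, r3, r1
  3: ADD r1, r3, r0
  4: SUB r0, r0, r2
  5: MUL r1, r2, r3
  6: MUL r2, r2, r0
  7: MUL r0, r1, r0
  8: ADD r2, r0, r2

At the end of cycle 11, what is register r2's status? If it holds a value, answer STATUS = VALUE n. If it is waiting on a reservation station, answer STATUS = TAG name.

c1: issue ADD r2<-Add1 | r0:9,r1:1,r2:Add1,r3:4
c2: issue MUL r2<-Mul1 | r0:9,r1:1,r2:Mul1,r3:4
c3: CDB Add1=5; issue ADD r3<-Add1 | r0:9,r1:1,r2:Mul1,r3:Add1
c4: issue ADD r1<-Add2 | r0:9,r1:Add2,r2:Mul1,r3:Add1
c5: CDB Add1=5; issue SUB r0<-Add1 | r0:Add1,r1:Add2,r2:Mul1,r3:5
c6: issue MUL r1<-Mul2 | r0:Add1,r1:Mul2,r2:Mul1,r3:5
c7: CDB Add2=14; stall | r0:Add1,r1:Mul2,r2:Mul1,r3:5
c8: CDB Mul1=81; issue MUL r2<-Mul1 | r0:Add1,r1:Mul2,r2:Mul1,r3:5
c9: stall | r0:Add1,r1:Mul2,r2:Mul1,r3:5
c10: CDB Add1=-72; stall | r0:-72,r1:Mul2,r2:Mul1,r3:5
c11: stall | r0:-72,r1:Mul2,r2:Mul1,r3:5

STATUS = TAG Mul1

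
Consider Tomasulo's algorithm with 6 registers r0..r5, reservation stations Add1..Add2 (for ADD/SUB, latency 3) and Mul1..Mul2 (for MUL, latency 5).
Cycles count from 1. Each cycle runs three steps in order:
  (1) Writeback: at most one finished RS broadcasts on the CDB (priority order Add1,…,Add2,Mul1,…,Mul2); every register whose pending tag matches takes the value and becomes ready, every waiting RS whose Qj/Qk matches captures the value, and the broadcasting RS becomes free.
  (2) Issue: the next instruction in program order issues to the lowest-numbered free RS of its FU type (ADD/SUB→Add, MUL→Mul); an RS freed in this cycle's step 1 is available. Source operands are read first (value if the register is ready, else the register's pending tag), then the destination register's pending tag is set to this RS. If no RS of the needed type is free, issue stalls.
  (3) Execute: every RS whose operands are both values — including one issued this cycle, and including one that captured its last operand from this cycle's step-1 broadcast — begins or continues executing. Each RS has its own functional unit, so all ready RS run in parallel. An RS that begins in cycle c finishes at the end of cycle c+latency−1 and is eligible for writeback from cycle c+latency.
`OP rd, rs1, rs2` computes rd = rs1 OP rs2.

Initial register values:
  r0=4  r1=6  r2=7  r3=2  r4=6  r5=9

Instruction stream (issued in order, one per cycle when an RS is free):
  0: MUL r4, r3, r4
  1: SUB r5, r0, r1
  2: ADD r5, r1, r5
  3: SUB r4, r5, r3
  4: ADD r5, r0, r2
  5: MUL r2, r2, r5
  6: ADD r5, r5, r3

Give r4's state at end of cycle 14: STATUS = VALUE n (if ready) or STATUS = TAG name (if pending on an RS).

STATUS = VALUE 2

c1: issue MUL r4<-Mul1 | r0:4,r1:6,r2:7,r3:2,r4:Mul1,r5:9
c2: issue SUB r5<-Add1 | r0:4,r1:6,r2:7,r3:2,r4:Mul1,r5:Add1
c3: issue ADD r5<-Add2 | r0:4,r1:6,r2:7,r3:2,r4:Mul1,r5:Add2
c4: stall | r0:4,r1:6,r2:7,r3:2,r4:Mul1,r5:Add2
c5: CDB Add1=-2; issue SUB r4<-Add1 | r0:4,r1:6,r2:7,r3:2,r4:Add1,r5:Add2
c6: CDB Mul1=12; stall | r0:4,r1:6,r2:7,r3:2,r4:Add1,r5:Add2
c7: stall | r0:4,r1:6,r2:7,r3:2,r4:Add1,r5:Add2
c8: CDB Add2=4; issue ADD r5<-Add2 | r0:4,r1:6,r2:7,r3:2,r4:Add1,r5:Add2
c9: issue MUL r2<-Mul1 | r0:4,r1:6,r2:Mul1,r3:2,r4:Add1,r5:Add2
c10: stall | r0:4,r1:6,r2:Mul1,r3:2,r4:Add1,r5:Add2
c11: CDB Add1=2; issue ADD r5<-Add1 | r0:4,r1:6,r2:Mul1,r3:2,r4:2,r5:Add1
c12: CDB Add2=11 | r0:4,r1:6,r2:Mul1,r3:2,r4:2,r5:Add1
c13: - | r0:4,r1:6,r2:Mul1,r3:2,r4:2,r5:Add1
c14: - | r0:4,r1:6,r2:Mul1,r3:2,r4:2,r5:Add1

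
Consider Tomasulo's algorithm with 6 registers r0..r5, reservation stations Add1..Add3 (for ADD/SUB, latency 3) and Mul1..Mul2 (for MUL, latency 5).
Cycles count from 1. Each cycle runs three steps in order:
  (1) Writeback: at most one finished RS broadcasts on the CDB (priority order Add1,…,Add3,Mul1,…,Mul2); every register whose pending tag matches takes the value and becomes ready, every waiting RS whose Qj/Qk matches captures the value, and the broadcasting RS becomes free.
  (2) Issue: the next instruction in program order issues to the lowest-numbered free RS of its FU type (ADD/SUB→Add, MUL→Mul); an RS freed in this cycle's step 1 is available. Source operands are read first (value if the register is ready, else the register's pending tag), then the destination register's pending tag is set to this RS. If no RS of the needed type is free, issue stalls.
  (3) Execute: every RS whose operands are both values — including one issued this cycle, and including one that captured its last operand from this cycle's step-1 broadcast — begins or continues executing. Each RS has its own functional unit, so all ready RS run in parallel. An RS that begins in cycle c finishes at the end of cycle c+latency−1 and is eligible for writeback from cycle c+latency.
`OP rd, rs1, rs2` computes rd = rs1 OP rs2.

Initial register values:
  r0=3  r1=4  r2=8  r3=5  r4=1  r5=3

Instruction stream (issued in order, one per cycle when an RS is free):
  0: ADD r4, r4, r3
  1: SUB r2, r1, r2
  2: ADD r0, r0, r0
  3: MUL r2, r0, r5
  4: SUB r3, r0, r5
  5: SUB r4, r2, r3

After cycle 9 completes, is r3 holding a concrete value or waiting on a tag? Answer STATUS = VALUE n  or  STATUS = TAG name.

STATUS = VALUE 3

cycle 1: issue ADD r4<-Add1 // r0:3,r1:4,r2:8,r3:5,r4:Add1,r5:3
cycle 2: issue SUB r2<-Add2 // r0:3,r1:4,r2:Add2,r3:5,r4:Add1,r5:3
cycle 3: issue ADD r0<-Add3 // r0:Add3,r1:4,r2:Add2,r3:5,r4:Add1,r5:3
cycle 4: CDB Add1=6; issue MUL r2<-Mul1 // r0:Add3,r1:4,r2:Mul1,r3:5,r4:6,r5:3
cycle 5: CDB Add2=-4; issue SUB r3<-Add1 // r0:Add3,r1:4,r2:Mul1,r3:Add1,r4:6,r5:3
cycle 6: CDB Add3=6; issue SUB r4<-Add2 // r0:6,r1:4,r2:Mul1,r3:Add1,r4:Add2,r5:3
cycle 7: - // r0:6,r1:4,r2:Mul1,r3:Add1,r4:Add2,r5:3
cycle 8: - // r0:6,r1:4,r2:Mul1,r3:Add1,r4:Add2,r5:3
cycle 9: CDB Add1=3 // r0:6,r1:4,r2:Mul1,r3:3,r4:Add2,r5:3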